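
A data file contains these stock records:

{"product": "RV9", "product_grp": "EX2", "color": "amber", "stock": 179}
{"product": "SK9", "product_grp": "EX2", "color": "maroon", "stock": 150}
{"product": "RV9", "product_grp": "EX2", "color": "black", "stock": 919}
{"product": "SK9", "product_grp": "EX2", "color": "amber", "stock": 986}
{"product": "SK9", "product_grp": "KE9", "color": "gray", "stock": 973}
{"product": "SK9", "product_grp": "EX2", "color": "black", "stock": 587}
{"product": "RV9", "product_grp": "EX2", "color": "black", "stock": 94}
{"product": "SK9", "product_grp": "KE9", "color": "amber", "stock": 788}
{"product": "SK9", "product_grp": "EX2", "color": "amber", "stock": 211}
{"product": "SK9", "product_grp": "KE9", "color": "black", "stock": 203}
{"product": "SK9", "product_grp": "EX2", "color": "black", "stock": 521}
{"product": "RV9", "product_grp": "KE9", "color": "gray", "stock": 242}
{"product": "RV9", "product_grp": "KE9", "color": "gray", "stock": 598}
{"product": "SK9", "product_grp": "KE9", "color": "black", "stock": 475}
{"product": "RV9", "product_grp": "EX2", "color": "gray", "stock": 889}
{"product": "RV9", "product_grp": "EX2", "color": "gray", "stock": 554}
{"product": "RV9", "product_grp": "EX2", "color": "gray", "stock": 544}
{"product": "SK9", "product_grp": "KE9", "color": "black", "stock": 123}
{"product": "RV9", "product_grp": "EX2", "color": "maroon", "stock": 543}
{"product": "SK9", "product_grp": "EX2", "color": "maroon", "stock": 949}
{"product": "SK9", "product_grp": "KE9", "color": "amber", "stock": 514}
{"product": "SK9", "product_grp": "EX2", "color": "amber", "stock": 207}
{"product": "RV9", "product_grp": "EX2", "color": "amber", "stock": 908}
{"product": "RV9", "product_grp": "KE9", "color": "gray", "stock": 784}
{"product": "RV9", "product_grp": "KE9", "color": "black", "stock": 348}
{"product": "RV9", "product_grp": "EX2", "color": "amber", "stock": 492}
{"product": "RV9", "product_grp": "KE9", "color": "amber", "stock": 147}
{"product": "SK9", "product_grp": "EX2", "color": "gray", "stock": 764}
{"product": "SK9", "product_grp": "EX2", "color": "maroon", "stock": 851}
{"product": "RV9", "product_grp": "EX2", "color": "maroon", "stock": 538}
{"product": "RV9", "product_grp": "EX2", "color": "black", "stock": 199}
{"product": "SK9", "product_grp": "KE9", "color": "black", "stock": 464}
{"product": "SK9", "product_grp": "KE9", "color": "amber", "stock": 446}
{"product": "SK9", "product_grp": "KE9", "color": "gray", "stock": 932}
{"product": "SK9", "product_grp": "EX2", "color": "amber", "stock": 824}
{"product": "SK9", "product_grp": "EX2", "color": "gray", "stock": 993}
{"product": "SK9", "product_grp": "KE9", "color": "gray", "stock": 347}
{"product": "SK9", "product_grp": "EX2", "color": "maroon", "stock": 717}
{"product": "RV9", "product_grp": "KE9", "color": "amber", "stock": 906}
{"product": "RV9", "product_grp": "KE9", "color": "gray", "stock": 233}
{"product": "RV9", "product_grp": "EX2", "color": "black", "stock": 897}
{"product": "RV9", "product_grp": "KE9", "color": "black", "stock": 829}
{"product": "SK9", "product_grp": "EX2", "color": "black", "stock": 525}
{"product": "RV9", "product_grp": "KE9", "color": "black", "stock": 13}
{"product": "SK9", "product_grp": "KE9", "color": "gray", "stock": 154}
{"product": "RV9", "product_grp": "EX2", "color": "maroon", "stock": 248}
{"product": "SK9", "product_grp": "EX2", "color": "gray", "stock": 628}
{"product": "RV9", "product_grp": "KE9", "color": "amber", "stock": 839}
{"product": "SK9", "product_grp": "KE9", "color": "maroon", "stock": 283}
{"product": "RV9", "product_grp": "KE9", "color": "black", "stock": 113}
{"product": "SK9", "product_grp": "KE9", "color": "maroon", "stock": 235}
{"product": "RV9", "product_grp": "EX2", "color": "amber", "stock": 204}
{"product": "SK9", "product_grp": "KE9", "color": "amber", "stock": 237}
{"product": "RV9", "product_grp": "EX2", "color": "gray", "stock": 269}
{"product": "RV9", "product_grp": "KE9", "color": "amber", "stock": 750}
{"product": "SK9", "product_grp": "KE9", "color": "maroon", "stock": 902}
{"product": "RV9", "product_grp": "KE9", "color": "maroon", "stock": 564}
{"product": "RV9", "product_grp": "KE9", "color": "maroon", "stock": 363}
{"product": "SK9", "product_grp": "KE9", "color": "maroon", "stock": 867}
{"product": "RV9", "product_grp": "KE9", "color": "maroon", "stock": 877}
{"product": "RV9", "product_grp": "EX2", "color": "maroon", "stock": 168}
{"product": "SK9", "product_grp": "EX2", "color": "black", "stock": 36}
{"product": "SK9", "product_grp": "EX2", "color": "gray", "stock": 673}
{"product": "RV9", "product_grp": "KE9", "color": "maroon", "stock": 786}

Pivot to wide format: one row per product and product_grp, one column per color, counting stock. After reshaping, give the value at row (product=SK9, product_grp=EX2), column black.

Rows with product=SK9, product_grp=EX2 and color=black: stock values are 587, 521, 525, 36.
4 rows match — count = 4.

4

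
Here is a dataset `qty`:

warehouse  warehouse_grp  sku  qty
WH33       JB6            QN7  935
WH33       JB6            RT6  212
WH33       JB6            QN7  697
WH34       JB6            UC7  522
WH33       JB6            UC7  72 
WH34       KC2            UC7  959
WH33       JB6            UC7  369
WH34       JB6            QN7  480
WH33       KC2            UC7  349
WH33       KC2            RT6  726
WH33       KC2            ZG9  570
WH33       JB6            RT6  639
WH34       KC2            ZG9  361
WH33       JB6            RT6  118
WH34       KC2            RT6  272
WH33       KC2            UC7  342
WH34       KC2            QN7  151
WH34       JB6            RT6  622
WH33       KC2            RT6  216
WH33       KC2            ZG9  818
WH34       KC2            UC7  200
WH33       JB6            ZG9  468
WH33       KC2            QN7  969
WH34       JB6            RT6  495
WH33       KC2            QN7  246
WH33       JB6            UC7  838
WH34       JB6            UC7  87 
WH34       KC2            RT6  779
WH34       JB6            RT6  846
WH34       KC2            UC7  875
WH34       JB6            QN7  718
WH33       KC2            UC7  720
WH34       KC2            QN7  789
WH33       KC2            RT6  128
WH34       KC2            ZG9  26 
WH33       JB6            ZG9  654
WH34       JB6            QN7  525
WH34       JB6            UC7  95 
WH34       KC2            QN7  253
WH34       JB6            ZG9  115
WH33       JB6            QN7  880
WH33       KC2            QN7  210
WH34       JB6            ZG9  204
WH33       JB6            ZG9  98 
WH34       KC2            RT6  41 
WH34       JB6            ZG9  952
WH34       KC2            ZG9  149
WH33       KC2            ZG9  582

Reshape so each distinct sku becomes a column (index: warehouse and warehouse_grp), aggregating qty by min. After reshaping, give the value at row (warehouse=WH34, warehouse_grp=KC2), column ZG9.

26

Rows with warehouse=WH34, warehouse_grp=KC2 and sku=ZG9: qty values are 361, 26, 149.
min(361, 26, 149) = 26.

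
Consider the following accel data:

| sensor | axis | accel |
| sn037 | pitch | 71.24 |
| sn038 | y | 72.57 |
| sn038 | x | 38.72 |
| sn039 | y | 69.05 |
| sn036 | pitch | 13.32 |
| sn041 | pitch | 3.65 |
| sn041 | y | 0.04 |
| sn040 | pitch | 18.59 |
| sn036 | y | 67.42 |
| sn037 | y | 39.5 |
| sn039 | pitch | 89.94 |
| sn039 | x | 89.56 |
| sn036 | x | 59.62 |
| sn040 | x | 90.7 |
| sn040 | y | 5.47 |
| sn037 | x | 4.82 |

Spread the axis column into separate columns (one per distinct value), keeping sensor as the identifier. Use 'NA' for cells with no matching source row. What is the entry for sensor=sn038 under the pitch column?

No long-format row has sensor=sn038 and axis=pitch, so the cell is NA.

NA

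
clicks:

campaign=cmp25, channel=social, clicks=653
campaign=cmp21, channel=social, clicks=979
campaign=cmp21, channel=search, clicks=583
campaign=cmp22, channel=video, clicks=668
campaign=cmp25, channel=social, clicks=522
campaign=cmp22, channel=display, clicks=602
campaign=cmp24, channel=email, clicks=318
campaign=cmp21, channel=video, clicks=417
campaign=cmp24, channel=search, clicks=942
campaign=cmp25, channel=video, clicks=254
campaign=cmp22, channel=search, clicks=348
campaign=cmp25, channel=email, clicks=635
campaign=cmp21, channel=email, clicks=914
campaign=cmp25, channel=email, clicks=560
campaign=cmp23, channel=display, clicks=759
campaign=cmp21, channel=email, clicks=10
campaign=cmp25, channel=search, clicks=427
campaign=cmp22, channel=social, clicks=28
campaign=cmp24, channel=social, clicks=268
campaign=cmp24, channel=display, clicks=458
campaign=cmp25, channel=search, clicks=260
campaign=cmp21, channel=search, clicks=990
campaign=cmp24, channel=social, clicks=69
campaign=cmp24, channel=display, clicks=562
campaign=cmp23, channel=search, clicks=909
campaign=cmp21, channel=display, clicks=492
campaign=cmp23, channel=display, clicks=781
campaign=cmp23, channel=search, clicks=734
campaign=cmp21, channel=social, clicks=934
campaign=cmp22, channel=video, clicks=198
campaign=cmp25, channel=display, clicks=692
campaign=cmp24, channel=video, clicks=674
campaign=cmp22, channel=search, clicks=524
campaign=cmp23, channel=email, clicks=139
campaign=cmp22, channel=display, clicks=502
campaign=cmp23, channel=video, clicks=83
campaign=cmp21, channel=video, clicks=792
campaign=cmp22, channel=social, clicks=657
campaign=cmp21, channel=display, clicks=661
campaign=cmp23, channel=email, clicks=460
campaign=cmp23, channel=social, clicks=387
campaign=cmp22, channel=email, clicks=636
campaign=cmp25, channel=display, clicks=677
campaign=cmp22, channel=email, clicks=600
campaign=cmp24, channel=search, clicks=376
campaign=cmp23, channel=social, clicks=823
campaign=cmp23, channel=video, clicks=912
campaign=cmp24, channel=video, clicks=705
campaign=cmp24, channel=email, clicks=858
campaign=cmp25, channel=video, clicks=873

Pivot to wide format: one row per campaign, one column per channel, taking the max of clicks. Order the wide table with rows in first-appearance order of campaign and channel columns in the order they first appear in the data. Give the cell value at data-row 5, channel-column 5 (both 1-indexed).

460

With rows in first-appearance order of campaign, row 5 is campaign=cmp23. channel columns in first-appearance order: social, search, video, display, email; column 5 is email.
Long rows with campaign=cmp23, channel=email: max(139, 460) = 460.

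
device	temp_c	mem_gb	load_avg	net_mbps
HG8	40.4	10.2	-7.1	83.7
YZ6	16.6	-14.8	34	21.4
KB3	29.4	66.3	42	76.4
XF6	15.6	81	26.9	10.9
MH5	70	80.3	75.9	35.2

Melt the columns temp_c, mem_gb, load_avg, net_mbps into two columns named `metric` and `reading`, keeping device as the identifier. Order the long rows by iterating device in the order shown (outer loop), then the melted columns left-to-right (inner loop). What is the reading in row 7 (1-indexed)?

20 rows total (5 × 4). Row 7: index ⌊(7-1)/4⌋ = 1 into device → YZ6; (7-1) mod 4 = 2 into the melted columns → load_avg.
So row 7 is (YZ6, load_avg, 34); reading = 34.

34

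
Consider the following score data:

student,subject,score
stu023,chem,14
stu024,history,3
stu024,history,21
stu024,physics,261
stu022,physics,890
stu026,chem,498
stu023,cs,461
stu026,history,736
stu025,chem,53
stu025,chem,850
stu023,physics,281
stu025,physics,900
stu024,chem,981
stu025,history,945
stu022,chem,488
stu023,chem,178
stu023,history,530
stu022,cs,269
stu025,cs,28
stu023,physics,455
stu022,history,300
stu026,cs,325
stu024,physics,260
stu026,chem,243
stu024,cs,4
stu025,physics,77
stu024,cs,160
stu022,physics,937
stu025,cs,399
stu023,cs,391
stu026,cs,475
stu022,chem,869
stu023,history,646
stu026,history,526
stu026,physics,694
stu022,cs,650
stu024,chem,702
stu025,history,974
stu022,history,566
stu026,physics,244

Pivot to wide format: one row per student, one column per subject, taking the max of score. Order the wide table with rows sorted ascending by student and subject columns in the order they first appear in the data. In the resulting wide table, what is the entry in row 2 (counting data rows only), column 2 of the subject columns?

With rows sorted ascending by student, row 2 is student=stu023. subject columns in first-appearance order: chem, history, physics, cs; column 2 is history.
Long rows with student=stu023, subject=history: max(530, 646) = 646.

646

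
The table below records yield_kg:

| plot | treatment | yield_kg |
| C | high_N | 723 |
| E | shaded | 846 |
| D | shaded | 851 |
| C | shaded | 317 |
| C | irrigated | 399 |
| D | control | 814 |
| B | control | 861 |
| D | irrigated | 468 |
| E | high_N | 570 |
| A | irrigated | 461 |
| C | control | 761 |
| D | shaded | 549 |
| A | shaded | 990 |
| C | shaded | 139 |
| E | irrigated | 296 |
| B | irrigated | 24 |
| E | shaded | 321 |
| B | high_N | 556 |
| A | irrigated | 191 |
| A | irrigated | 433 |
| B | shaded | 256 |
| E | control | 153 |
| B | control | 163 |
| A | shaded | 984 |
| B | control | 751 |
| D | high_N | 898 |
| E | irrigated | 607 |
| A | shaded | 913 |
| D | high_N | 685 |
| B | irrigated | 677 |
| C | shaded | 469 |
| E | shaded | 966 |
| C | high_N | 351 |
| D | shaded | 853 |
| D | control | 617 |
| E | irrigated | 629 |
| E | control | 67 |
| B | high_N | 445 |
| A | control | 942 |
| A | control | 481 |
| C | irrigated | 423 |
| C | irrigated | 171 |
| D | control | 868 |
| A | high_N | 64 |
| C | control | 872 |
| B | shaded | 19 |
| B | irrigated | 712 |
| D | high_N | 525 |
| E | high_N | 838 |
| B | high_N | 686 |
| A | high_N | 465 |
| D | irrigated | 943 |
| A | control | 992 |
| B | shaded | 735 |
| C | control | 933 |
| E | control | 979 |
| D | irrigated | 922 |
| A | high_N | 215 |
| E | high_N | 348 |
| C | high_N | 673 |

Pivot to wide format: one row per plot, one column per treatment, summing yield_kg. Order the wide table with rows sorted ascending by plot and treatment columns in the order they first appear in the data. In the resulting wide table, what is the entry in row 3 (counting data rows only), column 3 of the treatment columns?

With rows sorted ascending by plot, row 3 is plot=C. treatment columns in first-appearance order: high_N, shaded, irrigated, control; column 3 is irrigated.
Long rows with plot=C, treatment=irrigated: 399 + 423 + 171 = 993.

993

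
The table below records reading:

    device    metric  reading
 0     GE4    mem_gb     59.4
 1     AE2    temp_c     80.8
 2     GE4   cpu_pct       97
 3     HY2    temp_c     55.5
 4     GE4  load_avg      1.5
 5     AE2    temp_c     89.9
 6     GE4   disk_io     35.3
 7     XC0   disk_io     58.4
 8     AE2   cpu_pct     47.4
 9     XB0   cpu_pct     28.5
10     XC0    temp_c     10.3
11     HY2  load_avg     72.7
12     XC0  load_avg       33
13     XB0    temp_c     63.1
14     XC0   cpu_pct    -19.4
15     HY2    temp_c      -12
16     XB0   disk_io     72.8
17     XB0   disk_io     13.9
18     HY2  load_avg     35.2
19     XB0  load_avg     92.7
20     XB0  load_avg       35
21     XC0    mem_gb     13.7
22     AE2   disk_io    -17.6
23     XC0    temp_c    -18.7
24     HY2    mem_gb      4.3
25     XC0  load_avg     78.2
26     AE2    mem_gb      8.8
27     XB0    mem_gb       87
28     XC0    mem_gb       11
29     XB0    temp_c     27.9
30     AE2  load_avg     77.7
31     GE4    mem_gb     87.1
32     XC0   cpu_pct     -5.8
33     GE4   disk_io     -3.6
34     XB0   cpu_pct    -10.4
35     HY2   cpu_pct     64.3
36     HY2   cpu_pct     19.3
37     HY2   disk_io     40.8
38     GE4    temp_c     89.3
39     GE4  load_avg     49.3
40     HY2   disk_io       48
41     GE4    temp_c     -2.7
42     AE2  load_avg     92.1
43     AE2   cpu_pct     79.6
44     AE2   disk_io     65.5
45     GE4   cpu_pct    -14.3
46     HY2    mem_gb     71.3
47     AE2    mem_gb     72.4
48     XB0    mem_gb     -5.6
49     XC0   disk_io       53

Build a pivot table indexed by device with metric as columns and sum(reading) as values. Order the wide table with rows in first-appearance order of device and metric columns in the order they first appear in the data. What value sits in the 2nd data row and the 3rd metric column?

With rows in first-appearance order of device, row 2 is device=AE2. metric columns in first-appearance order: mem_gb, temp_c, cpu_pct, load_avg, disk_io; column 3 is cpu_pct.
Long rows with device=AE2, metric=cpu_pct: 47.4 + 79.6 = 127.

127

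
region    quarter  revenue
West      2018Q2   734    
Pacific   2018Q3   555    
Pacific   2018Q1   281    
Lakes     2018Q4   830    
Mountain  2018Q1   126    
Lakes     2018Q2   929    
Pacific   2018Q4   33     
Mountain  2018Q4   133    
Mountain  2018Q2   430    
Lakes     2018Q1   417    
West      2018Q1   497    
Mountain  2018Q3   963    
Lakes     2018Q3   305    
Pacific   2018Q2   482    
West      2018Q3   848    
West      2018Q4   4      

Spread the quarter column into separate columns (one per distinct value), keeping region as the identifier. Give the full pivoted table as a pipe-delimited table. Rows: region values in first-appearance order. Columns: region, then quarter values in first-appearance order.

| region | 2018Q2 | 2018Q3 | 2018Q1 | 2018Q4 |
| West | 734 | 848 | 497 | 4 |
| Pacific | 482 | 555 | 281 | 33 |
| Lakes | 929 | 305 | 417 | 830 |
| Mountain | 430 | 963 | 126 | 133 |

Columns: region plus the 4 distinct quarter values (2018Q2, 2018Q3, 2018Q1, 2018Q4).
For example, row West column 2018Q2 takes revenue=734 from the long row (West, 2018Q2).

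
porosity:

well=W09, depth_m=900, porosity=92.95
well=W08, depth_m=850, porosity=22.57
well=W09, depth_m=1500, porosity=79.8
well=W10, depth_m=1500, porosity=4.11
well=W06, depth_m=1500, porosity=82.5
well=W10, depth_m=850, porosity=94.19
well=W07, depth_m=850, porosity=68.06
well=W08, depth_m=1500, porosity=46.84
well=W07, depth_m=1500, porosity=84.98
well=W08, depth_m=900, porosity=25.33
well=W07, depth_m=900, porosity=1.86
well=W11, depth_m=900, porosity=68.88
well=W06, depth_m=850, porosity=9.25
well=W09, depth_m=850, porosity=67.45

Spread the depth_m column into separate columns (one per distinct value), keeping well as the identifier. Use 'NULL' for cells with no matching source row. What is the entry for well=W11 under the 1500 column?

No long-format row has well=W11 and depth_m=1500, so the cell is NULL.

NULL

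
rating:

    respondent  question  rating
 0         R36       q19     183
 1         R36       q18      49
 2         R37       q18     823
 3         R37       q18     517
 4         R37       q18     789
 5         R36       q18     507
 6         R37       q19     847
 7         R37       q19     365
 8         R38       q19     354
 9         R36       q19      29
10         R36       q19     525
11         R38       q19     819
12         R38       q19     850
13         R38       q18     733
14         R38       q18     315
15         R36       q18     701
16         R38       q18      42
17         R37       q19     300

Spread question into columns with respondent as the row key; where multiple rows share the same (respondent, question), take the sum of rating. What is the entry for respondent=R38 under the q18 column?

1090

Rows with respondent=R38 and question=q18: rating values are 733, 315, 42.
733 + 315 + 42 = 1090.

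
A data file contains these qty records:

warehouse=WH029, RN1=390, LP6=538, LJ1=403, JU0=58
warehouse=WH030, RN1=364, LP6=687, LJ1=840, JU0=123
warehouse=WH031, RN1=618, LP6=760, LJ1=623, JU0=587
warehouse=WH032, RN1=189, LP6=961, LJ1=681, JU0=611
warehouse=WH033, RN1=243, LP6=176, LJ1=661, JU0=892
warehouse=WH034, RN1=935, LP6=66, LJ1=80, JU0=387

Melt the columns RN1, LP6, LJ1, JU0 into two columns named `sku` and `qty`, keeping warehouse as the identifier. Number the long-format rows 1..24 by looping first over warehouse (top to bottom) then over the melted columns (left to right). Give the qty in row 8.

123

24 rows total (6 × 4). Row 8: index ⌊(8-1)/4⌋ = 1 into warehouse → WH030; (8-1) mod 4 = 3 into the melted columns → JU0.
So row 8 is (WH030, JU0, 123); qty = 123.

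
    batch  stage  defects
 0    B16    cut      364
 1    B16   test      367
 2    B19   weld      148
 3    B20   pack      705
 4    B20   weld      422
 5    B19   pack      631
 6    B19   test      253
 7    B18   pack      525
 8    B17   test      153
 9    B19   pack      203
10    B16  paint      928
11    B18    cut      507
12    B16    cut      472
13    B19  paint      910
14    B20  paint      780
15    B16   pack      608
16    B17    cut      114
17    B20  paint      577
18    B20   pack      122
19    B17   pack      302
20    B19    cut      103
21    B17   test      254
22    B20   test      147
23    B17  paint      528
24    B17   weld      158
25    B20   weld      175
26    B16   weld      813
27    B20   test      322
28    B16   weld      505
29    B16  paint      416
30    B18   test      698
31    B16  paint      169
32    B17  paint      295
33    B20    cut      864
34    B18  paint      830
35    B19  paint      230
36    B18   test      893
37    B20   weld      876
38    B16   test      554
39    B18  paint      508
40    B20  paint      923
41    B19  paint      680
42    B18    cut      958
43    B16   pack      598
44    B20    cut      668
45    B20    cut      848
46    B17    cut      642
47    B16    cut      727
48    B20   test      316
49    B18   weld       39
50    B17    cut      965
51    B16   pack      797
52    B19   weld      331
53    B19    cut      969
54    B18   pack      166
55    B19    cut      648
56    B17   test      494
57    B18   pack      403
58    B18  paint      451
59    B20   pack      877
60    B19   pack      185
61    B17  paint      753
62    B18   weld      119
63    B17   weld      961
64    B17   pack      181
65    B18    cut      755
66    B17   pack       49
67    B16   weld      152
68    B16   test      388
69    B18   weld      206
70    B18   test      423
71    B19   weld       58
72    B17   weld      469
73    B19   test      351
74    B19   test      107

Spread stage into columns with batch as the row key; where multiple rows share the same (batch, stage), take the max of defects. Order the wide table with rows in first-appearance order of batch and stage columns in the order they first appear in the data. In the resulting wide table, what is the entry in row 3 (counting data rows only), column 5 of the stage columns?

With rows in first-appearance order of batch, row 3 is batch=B20. stage columns in first-appearance order: cut, test, weld, pack, paint; column 5 is paint.
Long rows with batch=B20, stage=paint: max(780, 577, 923) = 923.

923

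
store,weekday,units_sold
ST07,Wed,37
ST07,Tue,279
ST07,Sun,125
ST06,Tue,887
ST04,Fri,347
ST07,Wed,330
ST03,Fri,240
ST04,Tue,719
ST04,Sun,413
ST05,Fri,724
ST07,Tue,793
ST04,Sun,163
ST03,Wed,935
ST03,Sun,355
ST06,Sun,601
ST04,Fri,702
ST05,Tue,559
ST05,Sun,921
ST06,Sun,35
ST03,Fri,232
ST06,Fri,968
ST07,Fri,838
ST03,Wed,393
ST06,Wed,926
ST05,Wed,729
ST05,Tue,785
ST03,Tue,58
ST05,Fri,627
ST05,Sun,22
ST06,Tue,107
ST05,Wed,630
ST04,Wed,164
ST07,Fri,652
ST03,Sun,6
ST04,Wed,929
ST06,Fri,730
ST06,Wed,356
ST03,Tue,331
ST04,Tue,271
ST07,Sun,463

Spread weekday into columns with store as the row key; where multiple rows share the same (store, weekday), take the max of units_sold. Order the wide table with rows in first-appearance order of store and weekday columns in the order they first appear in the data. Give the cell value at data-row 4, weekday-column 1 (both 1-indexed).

935

With rows in first-appearance order of store, row 4 is store=ST03. weekday columns in first-appearance order: Wed, Tue, Sun, Fri; column 1 is Wed.
Long rows with store=ST03, weekday=Wed: max(935, 393) = 935.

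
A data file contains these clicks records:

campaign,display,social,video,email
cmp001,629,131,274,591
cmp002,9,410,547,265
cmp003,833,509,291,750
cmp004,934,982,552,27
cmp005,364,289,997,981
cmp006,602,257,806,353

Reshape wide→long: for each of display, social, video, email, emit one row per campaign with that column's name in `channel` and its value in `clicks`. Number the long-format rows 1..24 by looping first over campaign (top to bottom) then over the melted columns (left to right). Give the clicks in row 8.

265

24 rows total (6 × 4). Row 8: index ⌊(8-1)/4⌋ = 1 into campaign → cmp002; (8-1) mod 4 = 3 into the melted columns → email.
So row 8 is (cmp002, email, 265); clicks = 265.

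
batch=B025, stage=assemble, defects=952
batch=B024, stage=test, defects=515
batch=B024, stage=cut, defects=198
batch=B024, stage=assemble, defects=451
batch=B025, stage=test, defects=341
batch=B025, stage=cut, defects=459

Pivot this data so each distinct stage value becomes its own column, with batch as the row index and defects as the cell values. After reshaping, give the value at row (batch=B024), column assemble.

451

Wide layout: rows indexed by batch, columns are the 3 distinct stage values (assemble, test, cut).
Cell (batch=B024, stage=assemble) draws from the long row where batch=B024 and stage=assemble, which has defects=451.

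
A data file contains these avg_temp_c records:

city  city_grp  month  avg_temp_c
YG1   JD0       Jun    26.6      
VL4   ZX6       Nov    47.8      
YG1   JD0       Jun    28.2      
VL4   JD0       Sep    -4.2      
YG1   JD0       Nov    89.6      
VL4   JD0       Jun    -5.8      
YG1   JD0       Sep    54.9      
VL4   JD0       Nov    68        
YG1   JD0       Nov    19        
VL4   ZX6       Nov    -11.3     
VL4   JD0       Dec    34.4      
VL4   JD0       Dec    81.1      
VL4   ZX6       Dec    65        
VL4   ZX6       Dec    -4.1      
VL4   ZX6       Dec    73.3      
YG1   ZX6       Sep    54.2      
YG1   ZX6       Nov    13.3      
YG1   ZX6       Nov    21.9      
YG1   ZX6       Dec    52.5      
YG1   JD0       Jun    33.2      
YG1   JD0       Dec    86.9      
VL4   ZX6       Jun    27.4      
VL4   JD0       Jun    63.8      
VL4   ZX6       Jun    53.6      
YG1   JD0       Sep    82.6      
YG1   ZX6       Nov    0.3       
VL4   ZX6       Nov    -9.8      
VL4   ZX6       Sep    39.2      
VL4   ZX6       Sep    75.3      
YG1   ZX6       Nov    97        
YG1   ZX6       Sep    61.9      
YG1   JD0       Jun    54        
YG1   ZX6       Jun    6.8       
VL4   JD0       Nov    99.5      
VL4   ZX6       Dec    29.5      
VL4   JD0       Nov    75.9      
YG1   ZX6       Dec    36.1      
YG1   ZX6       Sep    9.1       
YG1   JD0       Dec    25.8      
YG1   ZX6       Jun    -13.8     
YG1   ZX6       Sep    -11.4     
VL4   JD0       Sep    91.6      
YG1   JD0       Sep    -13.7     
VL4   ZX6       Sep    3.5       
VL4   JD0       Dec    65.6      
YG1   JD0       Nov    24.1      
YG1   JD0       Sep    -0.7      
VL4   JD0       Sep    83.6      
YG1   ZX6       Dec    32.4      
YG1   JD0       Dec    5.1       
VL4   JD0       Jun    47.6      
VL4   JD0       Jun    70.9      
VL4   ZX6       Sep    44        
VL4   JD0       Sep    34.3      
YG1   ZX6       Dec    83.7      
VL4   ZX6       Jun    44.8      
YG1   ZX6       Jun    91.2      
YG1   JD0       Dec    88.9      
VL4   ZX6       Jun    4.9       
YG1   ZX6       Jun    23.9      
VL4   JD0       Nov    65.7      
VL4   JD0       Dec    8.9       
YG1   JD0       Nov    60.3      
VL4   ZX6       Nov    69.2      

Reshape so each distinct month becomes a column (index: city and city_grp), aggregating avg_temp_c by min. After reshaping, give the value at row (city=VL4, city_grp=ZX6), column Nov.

-11.3

Rows with city=VL4, city_grp=ZX6 and month=Nov: avg_temp_c values are 47.8, -11.3, -9.8, 69.2.
min(47.8, -11.3, -9.8, 69.2) = -11.3.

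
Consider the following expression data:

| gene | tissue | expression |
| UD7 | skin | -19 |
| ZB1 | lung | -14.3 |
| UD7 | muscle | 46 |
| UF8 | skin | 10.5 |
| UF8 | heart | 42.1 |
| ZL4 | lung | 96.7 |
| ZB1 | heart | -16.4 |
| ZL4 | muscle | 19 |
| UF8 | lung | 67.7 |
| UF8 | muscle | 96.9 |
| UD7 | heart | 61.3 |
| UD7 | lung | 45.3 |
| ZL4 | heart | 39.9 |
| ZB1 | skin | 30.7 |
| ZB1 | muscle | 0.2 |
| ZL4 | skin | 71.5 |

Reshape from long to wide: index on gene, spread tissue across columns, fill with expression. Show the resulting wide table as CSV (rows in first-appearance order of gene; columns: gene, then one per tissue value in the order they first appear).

gene,skin,lung,muscle,heart
UD7,-19,45.3,46,61.3
ZB1,30.7,-14.3,0.2,-16.4
UF8,10.5,67.7,96.9,42.1
ZL4,71.5,96.7,19,39.9

Columns: gene plus the 4 distinct tissue values (skin, lung, muscle, heart).
For example, row UD7 column skin takes expression=-19 from the long row (UD7, skin).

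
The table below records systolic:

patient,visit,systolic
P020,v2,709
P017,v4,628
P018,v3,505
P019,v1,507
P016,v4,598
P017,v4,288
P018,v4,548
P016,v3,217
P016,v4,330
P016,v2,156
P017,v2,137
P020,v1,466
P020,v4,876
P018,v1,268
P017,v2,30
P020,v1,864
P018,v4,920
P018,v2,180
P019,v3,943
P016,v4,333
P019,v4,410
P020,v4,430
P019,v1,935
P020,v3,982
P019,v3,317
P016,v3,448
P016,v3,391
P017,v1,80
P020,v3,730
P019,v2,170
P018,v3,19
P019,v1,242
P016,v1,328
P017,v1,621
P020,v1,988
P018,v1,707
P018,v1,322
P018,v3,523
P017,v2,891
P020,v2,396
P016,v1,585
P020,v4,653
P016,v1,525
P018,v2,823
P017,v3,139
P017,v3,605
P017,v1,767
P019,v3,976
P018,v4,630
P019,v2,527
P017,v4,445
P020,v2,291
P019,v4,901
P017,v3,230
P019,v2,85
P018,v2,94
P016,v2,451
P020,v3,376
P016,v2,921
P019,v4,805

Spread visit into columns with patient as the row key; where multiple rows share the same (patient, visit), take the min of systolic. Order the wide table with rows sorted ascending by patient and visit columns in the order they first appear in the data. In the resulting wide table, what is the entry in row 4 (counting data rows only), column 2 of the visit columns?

410

With rows sorted ascending by patient, row 4 is patient=P019. visit columns in first-appearance order: v2, v4, v3, v1; column 2 is v4.
Long rows with patient=P019, visit=v4: min(410, 901, 805) = 410.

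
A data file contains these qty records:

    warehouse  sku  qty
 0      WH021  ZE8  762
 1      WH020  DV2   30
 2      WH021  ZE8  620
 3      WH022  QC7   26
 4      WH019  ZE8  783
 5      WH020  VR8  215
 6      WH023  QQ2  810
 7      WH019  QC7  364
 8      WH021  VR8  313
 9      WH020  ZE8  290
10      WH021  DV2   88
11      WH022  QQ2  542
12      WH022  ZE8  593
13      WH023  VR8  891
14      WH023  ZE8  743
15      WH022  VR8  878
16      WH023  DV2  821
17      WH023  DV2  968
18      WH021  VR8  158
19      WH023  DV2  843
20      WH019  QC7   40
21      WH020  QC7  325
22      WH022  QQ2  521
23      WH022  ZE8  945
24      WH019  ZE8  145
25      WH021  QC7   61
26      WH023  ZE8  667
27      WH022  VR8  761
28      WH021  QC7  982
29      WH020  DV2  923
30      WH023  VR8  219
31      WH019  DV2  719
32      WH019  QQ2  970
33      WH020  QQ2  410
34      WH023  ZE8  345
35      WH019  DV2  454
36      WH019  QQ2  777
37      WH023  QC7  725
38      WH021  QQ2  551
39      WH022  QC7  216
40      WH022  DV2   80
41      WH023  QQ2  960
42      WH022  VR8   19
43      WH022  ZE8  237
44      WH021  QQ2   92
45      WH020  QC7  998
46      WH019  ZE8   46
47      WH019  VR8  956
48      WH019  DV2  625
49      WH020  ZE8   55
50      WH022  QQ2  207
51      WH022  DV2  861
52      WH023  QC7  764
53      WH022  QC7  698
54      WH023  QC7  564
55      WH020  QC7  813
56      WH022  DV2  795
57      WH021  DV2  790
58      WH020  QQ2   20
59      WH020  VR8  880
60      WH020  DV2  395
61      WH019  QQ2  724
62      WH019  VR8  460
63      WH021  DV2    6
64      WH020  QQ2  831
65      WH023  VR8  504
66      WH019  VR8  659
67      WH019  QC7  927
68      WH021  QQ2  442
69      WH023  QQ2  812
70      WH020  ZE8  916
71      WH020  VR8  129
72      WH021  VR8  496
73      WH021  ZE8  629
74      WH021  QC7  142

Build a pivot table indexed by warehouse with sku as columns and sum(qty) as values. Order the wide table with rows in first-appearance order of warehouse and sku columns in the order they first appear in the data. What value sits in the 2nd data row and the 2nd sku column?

1348

With rows in first-appearance order of warehouse, row 2 is warehouse=WH020. sku columns in first-appearance order: ZE8, DV2, QC7, VR8, QQ2; column 2 is DV2.
Long rows with warehouse=WH020, sku=DV2: 30 + 923 + 395 = 1348.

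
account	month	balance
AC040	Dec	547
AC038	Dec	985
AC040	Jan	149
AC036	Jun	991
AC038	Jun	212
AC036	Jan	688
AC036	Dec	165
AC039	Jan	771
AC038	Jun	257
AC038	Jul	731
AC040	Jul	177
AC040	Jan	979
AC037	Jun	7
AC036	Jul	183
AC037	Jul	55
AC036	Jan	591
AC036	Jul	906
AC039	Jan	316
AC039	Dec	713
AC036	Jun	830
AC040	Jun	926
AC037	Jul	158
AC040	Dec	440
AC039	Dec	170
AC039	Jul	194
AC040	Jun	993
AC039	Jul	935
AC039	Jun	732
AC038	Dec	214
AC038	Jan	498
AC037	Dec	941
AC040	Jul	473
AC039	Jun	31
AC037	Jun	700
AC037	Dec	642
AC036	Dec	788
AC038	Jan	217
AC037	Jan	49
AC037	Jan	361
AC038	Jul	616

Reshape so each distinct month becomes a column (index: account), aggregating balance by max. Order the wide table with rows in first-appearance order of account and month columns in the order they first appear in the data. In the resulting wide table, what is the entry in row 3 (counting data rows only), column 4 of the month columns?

906

With rows in first-appearance order of account, row 3 is account=AC036. month columns in first-appearance order: Dec, Jan, Jun, Jul; column 4 is Jul.
Long rows with account=AC036, month=Jul: max(183, 906) = 906.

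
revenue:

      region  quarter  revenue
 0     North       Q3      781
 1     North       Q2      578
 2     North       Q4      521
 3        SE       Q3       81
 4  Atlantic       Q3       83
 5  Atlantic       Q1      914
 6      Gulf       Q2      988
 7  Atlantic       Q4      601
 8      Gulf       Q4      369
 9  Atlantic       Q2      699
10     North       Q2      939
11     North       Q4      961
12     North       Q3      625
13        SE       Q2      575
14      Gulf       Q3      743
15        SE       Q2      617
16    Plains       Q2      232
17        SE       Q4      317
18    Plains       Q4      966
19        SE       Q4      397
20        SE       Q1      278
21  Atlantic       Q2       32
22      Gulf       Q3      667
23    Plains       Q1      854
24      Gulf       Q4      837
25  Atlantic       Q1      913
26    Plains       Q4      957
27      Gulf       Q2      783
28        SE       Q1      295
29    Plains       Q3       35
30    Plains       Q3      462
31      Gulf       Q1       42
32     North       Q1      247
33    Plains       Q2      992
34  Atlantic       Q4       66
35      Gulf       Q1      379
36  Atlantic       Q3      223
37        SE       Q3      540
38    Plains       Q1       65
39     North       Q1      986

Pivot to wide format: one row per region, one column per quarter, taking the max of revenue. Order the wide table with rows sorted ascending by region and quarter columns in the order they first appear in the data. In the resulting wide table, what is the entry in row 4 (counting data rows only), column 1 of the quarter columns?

462

With rows sorted ascending by region, row 4 is region=Plains. quarter columns in first-appearance order: Q3, Q2, Q4, Q1; column 1 is Q3.
Long rows with region=Plains, quarter=Q3: max(35, 462) = 462.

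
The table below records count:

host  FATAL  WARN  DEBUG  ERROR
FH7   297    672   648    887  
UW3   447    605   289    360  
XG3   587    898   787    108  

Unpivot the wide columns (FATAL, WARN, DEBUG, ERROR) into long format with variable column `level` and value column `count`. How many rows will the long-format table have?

12

3 host values × 4 melted columns = 12 rows.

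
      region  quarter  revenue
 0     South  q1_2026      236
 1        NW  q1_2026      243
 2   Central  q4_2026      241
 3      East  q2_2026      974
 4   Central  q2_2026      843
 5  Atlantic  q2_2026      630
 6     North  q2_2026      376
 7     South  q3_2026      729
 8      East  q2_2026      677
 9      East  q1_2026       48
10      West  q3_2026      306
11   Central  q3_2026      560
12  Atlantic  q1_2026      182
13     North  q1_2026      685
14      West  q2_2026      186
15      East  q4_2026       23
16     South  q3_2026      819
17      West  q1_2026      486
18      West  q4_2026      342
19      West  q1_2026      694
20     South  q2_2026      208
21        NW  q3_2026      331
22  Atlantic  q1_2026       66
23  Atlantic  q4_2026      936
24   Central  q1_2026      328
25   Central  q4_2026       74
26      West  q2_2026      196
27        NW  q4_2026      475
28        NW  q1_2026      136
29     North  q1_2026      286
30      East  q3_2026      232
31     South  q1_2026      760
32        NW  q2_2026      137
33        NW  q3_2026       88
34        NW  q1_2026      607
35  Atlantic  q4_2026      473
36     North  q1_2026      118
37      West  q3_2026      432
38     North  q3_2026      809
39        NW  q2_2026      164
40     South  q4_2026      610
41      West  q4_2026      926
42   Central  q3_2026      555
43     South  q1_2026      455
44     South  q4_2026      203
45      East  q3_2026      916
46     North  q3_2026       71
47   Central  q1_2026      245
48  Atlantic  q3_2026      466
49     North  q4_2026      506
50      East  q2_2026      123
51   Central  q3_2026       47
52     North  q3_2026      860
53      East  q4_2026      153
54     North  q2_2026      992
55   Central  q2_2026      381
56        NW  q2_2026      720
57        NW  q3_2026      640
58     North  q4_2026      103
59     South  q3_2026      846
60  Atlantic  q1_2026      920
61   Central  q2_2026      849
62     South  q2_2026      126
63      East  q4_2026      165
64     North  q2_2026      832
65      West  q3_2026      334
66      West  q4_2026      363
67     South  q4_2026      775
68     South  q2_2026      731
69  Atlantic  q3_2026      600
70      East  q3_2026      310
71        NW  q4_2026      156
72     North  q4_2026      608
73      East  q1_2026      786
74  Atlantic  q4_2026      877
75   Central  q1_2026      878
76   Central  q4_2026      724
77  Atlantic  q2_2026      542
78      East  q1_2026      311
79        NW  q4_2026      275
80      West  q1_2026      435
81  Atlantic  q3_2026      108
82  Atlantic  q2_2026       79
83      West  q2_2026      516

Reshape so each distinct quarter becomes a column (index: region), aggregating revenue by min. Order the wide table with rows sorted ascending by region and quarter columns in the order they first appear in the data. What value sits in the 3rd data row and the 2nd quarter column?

23

With rows sorted ascending by region, row 3 is region=East. quarter columns in first-appearance order: q1_2026, q4_2026, q2_2026, q3_2026; column 2 is q4_2026.
Long rows with region=East, quarter=q4_2026: min(23, 153, 165) = 23.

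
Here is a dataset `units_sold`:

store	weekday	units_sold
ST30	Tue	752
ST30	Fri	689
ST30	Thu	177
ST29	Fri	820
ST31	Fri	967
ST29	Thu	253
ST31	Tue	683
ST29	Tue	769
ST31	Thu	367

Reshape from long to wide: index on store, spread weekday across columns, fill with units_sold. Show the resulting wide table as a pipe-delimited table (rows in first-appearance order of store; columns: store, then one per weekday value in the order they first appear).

| store | Tue | Fri | Thu |
| ST30 | 752 | 689 | 177 |
| ST29 | 769 | 820 | 253 |
| ST31 | 683 | 967 | 367 |

Columns: store plus the 3 distinct weekday values (Tue, Fri, Thu).
For example, row ST30 column Tue takes units_sold=752 from the long row (ST30, Tue).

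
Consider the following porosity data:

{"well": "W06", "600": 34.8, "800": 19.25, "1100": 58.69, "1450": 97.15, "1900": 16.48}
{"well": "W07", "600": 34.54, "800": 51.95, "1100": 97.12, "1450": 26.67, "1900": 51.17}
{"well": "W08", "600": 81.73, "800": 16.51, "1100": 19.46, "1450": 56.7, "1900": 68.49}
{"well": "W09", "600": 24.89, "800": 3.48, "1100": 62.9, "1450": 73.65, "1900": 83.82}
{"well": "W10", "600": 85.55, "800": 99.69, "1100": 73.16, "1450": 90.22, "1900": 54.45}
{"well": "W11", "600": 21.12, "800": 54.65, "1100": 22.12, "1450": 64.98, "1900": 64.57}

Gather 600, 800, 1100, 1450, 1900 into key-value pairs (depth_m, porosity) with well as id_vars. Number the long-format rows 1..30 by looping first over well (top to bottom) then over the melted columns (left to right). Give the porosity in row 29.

30 rows total (6 × 5). Row 29: index ⌊(29-1)/5⌋ = 5 into well → W11; (29-1) mod 5 = 3 into the melted columns → 1450.
So row 29 is (W11, 1450, 64.98); porosity = 64.98.

64.98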